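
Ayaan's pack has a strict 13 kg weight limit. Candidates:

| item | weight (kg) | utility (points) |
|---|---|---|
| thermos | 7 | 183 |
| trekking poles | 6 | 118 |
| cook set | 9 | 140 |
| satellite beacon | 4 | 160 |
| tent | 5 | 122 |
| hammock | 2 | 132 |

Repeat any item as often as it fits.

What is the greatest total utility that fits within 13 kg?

792

The ratio ordering already packs tightly: 6×hammock, 12 kg, 792.
Nothing else within 13 kg beats 792.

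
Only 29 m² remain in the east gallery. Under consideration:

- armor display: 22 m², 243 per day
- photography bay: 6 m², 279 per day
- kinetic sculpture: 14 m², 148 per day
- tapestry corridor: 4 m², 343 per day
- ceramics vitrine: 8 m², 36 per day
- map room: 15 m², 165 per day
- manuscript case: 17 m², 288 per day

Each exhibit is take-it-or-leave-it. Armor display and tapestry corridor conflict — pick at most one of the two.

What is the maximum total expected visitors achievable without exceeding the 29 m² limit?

910

Taking photography bay + tapestry corridor + manuscript case: 27 m² used, 910 in expected visitors.
Every other selection either busts 29 m² or breaks a pairing rule or fails to beat 910.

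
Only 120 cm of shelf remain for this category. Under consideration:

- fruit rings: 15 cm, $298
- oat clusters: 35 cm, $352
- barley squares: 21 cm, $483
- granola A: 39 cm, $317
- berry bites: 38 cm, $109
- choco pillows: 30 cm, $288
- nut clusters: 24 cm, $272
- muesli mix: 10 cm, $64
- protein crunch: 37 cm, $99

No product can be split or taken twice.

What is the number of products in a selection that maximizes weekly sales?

5

The maximum weekly sales within 120 cm is 1514.
fruit rings + oat clusters + barley squares + granola A + muesli mix hits 1514 at 120 cm.
Any selection reaching 1514 contains exactly 5 products.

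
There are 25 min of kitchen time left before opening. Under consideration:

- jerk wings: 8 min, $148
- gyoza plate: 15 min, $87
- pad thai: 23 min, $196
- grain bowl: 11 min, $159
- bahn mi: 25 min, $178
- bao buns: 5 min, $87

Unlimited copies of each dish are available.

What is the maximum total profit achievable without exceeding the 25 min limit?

444

Density check — jerk wings 18.50, bao buns 17.40, grain bowl 14.45 are the best per min.
3×jerk wings uses 24 of the 25 min and totals 444.
That's the maximum — no swap from here does better than 444.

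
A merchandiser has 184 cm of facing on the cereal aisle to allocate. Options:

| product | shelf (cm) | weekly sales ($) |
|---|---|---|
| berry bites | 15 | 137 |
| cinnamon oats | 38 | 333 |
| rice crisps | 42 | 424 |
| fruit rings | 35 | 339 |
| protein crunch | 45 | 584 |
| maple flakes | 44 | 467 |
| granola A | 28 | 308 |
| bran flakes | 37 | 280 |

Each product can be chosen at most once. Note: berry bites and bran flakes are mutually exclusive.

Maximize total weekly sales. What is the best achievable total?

1951

Ranking by ratio (weekly sales/cm): protein crunch 12.98, granola A 11.00, maple flakes 10.61.
A density-first pass picks berry bites + rice crisps + protein crunch + maple flakes + granola A — 1920 at 174 cm.
The 28 cm tied up in granola A is better spent on fruit rings — total rises to 1951 (181 cm).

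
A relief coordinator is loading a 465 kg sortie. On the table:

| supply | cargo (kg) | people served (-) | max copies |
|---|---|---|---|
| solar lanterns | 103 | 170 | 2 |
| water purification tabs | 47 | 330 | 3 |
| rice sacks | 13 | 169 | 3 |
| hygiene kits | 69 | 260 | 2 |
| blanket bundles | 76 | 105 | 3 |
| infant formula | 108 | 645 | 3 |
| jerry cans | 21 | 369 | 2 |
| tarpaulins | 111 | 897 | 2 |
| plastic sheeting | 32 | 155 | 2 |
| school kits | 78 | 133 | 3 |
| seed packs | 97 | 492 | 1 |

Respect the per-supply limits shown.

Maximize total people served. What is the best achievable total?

By people served per kg: jerry cans 17.57, rice sacks 13.00, tarpaulins 8.08 lead.
3×water purification tabs + 3×rice sacks + 2×jerry cans + 2×tarpaulins uses 444 of the 465 kg and totals 4029.
That's the maximum — no swap from here does better than 4029.

4029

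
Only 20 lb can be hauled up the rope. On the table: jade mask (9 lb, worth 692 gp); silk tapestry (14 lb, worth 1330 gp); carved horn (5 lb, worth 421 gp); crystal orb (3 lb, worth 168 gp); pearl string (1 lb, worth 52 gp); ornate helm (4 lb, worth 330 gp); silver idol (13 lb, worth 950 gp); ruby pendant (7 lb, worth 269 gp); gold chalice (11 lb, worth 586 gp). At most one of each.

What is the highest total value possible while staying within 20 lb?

Silk tapestry + carved horn + pearl string uses 20 of the 20 lb and totals 1803.
An exhaustive check of the 512 subsets confirms 1803.

1803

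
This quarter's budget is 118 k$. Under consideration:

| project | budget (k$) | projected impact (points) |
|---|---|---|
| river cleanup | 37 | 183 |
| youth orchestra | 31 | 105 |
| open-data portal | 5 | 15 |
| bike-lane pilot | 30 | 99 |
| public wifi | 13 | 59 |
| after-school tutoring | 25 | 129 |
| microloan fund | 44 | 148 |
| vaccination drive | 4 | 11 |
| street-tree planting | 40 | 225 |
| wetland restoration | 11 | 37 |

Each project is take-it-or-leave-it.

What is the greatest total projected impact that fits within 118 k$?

596

Density check — street-tree planting 5.62, after-school tutoring 5.16, river cleanup 4.95 are the best per k$.
Best packing: river cleanup + public wifi + after-school tutoring + street-tree planting — 115 k$, 596 total.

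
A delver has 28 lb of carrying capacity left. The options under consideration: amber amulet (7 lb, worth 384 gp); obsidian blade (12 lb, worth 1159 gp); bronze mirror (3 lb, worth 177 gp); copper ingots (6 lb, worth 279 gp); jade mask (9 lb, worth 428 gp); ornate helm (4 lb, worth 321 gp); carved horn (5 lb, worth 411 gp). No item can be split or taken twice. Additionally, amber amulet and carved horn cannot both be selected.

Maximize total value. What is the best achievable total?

2170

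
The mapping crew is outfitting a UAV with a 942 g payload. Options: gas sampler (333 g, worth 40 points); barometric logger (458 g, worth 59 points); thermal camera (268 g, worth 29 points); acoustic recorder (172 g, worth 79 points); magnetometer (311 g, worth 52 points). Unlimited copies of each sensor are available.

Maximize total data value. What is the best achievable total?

395

The ratio ordering already packs tightly: 5×acoustic recorder, 860 g, 395.
Nothing else within 942 g beats 395.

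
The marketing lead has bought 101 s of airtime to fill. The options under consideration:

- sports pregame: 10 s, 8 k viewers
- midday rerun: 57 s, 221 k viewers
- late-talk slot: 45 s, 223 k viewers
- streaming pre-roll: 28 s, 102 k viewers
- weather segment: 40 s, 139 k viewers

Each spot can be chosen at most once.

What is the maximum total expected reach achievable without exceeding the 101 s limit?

The ratio heuristic lands on sports pregame + late-talk slot + streaming pre-roll (333) but leaves 18 s idle.
The 28 s tied up in streaming pre-roll is better spent on weather segment — total rises to 370 (95 s).
The closest alternative, late-talk slot + weather segment, reaches only 362.

370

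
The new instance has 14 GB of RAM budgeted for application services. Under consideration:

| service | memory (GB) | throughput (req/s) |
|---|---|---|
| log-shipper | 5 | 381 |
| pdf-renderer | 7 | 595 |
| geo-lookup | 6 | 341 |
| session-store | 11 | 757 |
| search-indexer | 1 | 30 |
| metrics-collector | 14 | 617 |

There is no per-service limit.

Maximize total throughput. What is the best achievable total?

Ranking by ratio (throughput/GB): pdf-renderer 85.00, log-shipper 76.20, session-store 68.82, geo-lookup 56.83.
Best packing: 2×pdf-renderer — 14 GB, 1190 total.
Nothing else within 14 GB beats 1190.

1190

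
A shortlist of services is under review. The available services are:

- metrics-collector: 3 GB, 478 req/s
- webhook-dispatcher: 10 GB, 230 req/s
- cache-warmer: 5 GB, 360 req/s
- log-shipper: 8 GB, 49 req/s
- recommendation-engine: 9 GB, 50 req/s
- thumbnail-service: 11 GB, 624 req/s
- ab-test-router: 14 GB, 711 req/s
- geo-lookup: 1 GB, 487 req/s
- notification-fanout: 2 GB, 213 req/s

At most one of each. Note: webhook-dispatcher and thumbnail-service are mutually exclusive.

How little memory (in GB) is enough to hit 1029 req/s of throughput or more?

Need the lightest bundle worth ≥ 1029.
metrics-collector + geo-lookup + notification-fanout reaches 1178 using 6 GB.
Below 6 GB the best achievable stays under 1029.

6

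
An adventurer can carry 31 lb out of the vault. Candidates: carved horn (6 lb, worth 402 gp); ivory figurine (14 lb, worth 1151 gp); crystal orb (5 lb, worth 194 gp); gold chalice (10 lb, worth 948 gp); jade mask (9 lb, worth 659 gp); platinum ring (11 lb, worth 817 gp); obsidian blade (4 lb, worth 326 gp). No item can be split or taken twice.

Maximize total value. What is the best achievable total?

A density-first pass picks ivory figurine + gold chalice + obsidian blade — 2425 at 28 lb.
Dropping obsidian blade frees 4 lb; slotting in carved horn (6 lb) lifts the total to 2501 at 30 lb.

2501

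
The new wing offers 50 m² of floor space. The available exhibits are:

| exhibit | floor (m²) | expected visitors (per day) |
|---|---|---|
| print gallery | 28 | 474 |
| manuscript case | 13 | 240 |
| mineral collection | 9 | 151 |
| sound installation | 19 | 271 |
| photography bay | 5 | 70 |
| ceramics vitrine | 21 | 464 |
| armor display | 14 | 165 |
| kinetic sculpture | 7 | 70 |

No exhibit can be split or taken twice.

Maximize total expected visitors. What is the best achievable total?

938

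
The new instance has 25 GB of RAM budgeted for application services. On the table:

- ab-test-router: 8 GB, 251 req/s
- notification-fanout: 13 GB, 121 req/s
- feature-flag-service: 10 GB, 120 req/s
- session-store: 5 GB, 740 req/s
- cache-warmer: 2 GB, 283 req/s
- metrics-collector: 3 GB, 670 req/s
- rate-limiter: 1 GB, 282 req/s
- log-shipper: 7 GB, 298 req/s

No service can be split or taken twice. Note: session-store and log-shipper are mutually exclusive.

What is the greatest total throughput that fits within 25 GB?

2226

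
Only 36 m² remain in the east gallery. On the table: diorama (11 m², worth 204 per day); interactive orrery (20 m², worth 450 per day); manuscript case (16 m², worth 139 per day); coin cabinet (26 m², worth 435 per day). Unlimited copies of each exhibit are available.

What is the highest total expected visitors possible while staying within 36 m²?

By expected visitors per m²: interactive orrery 22.50, diorama 18.55, coin cabinet 16.73 lead.
The ratio ordering already packs tightly: diorama + interactive orrery, 31 m², 654.
Nothing else within 36 m² beats 654.

654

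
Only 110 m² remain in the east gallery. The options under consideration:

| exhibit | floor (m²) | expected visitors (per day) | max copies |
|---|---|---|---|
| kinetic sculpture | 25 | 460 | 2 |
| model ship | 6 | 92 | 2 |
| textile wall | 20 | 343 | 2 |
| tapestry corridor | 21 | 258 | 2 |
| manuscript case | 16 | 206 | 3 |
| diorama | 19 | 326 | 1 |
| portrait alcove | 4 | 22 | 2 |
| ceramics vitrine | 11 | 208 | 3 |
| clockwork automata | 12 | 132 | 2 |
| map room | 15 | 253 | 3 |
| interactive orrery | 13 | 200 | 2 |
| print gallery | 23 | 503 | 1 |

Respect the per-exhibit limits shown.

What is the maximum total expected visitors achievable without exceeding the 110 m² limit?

2092

By expected visitors per m²: print gallery 21.87, ceramics vitrine 18.91, kinetic sculpture 18.40 lead.
Greedy by ratio would take 2×kinetic sculpture + portrait alcove + 3×ceramics vitrine + print gallery: 110 m² used, total 2069.
Dropping portrait alcove and ceramics vitrine frees 15 m²; slotting in map room (15 m²) lifts the total to 2092 at 110 m².
Every other selection either busts 110 m² or exceeds an availability limit or fails to beat 2092.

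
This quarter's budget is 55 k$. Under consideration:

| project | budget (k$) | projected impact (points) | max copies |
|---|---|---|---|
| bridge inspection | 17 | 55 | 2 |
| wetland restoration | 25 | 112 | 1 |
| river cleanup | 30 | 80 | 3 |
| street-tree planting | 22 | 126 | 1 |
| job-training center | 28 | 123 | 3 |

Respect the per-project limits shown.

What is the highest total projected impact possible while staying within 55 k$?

249

The ratio heuristic lands on wetland restoration + street-tree planting (238) but leaves 8 k$ idle.
The 25 k$ tied up in wetland restoration is better spent on job-training center — total rises to 249 (50 k$).
No other feasible combination exceeds 249.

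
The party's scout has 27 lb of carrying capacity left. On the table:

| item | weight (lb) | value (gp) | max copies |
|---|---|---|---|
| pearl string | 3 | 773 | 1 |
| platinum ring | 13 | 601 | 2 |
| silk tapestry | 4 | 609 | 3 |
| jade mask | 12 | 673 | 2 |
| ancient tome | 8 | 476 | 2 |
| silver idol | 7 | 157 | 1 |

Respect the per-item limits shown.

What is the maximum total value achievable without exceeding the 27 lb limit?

A density-first pass picks pearl string + 3×silk tapestry + ancient tome — 3076 at 23 lb.
Replace ancient tome with jade mask: the trade gains 197 net, giving 3273 at 27 lb.

3273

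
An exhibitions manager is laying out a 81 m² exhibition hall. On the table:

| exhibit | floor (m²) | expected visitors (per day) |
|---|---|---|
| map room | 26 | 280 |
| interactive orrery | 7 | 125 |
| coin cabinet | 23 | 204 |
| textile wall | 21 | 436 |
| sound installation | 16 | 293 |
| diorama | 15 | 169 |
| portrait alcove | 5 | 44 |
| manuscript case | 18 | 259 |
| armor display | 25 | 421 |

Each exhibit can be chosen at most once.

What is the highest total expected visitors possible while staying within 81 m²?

1409

Ranking by ratio (expected visitors/m²): textile wall 20.76, sound installation 18.31, interactive orrery 17.86, armor display 16.84.
Filling by ratio: interactive orrery + textile wall + sound installation + portrait alcove + armor display for 1319, with 7 m² left unused.
The 12 m² tied up in interactive orrery and portrait alcove is better spent on manuscript case — total rises to 1409 (80 m²).
The closest alternative, textile wall + sound installation + diorama + armor display, reaches only 1319.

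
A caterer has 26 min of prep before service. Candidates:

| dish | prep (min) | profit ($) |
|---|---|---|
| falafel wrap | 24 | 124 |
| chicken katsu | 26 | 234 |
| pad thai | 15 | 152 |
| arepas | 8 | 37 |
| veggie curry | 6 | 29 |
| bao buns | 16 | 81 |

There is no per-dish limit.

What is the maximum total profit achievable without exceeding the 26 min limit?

A density-first pass picks pad thai + veggie curry — 181 at 21 min.
Replace pad thai and veggie curry with chicken katsu: the trade gains 53 net, giving 234 at 26 min.
That's the maximum — no swap from here does better than 234.

234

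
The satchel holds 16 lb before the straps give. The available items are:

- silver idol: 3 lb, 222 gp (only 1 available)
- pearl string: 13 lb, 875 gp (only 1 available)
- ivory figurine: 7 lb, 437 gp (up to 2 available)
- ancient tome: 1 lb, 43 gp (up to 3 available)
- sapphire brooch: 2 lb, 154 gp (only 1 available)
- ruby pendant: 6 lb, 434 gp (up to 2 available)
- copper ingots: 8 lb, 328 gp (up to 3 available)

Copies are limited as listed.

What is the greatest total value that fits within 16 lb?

1133

Density check — sapphire brooch 77.00, silver idol 74.00, ruby pendant 72.33 are the best per lb.
The ratio heuristic lands on silver idol + 3×ancient tome + sapphire brooch + ruby pendant (939) but leaves 2 lb idle.
Replace 2×ancient tome and sapphire brooch with ruby pendant: the trade gains 194 net, giving 1133 at 16 lb.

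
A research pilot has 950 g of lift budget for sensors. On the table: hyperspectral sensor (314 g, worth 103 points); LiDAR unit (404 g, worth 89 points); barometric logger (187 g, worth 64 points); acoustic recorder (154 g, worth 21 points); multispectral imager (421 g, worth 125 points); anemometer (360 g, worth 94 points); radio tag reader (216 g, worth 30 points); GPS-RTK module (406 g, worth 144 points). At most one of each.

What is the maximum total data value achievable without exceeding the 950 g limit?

By data value per g: GPS-RTK module 0.35, barometric logger 0.34, hyperspectral sensor 0.33 lead.
Taking hyperspectral sensor + barometric logger + GPS-RTK module: 907 g used, 311 in data value.
Nothing else within 950 g beats 311.

311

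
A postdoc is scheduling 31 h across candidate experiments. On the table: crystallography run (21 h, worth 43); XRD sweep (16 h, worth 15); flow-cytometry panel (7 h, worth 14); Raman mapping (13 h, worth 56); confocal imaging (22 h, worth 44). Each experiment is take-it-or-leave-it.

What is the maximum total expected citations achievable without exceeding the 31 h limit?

A density-first pass picks flow-cytometry panel + Raman mapping — 70 at 20 h.
The 7 h tied up in flow-cytometry panel is better spent on XRD sweep — total rises to 71 (29 h).
Runner-up flow-cytometry panel + Raman mapping tops out at 70.

71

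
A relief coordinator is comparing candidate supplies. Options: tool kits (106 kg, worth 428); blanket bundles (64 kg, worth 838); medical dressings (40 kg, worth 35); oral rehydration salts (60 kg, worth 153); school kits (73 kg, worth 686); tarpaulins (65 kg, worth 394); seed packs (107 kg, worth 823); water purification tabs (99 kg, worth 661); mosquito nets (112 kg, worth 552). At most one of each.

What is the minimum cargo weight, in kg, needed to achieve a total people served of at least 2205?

244

Look for the lowest-cargo combination reaching 2205.
blanket bundles + school kits + seed packs reaches 2347 using 244 kg.
Below 244 kg the best achievable stays under 2205.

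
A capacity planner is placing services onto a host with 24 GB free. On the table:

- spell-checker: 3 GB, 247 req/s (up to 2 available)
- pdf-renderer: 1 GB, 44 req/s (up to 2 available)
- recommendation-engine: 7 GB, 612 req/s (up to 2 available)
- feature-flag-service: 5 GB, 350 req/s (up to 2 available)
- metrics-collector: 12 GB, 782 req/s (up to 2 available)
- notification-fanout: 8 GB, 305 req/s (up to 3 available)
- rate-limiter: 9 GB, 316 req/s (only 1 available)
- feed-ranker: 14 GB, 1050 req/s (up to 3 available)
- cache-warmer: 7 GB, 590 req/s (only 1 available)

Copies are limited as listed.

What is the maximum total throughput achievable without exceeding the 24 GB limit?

2061

The ratio ordering already packs tightly: spell-checker + 2×recommendation-engine + cache-warmer, 24 GB, 2061.
Every other selection either busts 24 GB or exceeds an availability limit or fails to beat 2061.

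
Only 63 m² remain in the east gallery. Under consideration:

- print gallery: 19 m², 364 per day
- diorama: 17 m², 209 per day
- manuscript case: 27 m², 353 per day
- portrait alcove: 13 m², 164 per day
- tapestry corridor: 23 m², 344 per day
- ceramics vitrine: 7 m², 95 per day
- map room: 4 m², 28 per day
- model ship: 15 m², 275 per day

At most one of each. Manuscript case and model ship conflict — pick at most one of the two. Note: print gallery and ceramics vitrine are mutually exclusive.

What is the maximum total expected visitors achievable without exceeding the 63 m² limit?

Best packing: print gallery + tapestry corridor + map room + model ship — 61 m², 1011 total.
Next best is print gallery + tapestry corridor + model ship at 983 (57 m²) — short by 28.

1011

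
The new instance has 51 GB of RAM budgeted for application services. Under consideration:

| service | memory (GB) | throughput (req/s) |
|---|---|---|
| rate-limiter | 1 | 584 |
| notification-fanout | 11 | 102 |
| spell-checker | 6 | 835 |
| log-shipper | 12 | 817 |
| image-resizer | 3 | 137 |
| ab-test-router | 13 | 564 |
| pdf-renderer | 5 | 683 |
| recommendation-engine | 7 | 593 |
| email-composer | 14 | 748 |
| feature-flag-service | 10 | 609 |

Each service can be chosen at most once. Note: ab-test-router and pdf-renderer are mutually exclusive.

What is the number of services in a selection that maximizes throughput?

7

Optimal total is 4413.
rate-limiter + spell-checker + log-shipper + image-resizer + pdf-renderer + email-composer + feature-flag-service hits 4413 at 51 GB.
Every optimal selection uses 7 services.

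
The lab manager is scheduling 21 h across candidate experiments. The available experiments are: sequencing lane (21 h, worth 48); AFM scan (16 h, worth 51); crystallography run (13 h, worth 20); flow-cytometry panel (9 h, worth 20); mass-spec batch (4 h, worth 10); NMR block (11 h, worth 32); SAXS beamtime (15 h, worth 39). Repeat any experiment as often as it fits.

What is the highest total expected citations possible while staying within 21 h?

61

Taking AFM scan + mass-spec batch: 20 h used, 61 in expected citations.
The spare 1 h is too small for any remaining experiment, and no exchange beats 61.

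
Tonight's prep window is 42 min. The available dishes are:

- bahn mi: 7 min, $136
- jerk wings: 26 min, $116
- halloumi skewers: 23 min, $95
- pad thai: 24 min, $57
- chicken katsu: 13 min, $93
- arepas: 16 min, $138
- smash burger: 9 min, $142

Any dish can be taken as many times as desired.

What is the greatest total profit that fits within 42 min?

816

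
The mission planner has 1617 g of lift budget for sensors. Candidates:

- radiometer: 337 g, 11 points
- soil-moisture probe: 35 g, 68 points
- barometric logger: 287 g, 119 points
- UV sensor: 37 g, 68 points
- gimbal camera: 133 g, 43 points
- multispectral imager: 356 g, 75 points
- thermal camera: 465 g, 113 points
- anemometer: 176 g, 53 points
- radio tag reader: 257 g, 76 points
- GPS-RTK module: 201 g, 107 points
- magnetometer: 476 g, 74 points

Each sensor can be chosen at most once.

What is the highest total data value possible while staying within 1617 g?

647

Soil-moisture probe + barometric logger + UV sensor + gimbal camera + thermal camera + anemometer + radio tag reader + GPS-RTK module uses 1591 of the 1617 g and totals 647.
The spare 26 g is too small for any remaining sensor, and no exchange beats 647.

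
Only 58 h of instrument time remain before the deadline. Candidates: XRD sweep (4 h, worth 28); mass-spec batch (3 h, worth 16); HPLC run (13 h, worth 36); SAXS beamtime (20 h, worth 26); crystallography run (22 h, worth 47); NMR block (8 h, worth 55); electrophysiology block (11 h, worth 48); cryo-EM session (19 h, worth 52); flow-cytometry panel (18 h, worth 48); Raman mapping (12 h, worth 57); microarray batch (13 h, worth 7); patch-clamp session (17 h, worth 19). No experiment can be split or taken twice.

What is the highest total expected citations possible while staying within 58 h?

256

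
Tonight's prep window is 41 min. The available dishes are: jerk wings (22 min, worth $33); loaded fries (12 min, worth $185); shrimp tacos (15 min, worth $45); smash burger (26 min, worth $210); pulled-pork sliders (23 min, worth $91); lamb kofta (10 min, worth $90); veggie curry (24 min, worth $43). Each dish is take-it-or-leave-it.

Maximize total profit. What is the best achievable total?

395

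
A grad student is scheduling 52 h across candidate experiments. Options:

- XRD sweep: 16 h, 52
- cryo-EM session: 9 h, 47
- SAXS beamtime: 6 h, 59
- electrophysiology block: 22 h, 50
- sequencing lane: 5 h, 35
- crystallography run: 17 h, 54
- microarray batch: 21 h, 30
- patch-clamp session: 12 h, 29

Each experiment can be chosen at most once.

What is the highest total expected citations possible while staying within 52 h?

224

A density-first pass picks XRD sweep + cryo-EM session + SAXS beamtime + sequencing lane + patch-clamp session — 222 at 48 h.
Dropping XRD sweep frees 16 h; slotting in crystallography run (17 h) lifts the total to 224 at 49 h.
Next best is XRD sweep + cryo-EM session + SAXS beamtime + sequencing lane + patch-clamp session at 222 (48 h) — short by 2.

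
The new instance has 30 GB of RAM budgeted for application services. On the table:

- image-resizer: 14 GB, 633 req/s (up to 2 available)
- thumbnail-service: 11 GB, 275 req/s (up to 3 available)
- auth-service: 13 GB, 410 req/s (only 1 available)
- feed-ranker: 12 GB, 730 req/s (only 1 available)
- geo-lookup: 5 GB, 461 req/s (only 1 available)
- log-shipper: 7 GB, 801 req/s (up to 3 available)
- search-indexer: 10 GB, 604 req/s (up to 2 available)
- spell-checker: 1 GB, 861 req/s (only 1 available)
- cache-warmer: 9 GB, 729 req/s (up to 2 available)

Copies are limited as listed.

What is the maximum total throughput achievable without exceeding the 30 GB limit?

3725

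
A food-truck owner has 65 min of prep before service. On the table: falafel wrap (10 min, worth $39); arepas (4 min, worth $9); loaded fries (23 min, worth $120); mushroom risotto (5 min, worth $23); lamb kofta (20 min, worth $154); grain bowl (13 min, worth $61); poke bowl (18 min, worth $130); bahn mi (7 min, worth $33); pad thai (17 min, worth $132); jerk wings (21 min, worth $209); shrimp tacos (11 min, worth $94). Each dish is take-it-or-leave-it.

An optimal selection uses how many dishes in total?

The maximum profit within 65 min is 528.
For example lamb kofta + bahn mi + pad thai + jerk wings achieves it, using 65 min.
Every optimal selection uses 4 dishes.

4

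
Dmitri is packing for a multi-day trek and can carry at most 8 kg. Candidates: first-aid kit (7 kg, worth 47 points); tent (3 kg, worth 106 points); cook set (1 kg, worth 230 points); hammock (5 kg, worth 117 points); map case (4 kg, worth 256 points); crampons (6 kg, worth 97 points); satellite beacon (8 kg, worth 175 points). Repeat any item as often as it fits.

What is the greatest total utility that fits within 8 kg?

By utility per kg: cook set 230.00, map case 64.00, tent 35.33 lead.
8×cook set uses 8 of the 8 kg and totals 1840.
No other feasible combination exceeds 1840.

1840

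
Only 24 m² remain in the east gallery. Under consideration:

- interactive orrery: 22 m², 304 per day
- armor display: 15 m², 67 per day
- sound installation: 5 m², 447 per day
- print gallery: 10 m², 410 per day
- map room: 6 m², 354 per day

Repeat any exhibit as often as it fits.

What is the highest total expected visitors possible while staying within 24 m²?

1788

The ratio ordering already packs tightly: 4×sound installation, 20 m², 1788.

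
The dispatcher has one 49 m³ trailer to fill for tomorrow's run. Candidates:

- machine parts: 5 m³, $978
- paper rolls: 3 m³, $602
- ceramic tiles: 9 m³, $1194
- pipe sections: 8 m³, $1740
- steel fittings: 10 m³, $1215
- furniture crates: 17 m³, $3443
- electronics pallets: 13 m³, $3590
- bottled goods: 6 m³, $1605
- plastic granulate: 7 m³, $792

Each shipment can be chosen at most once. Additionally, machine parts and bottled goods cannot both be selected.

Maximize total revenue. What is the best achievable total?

10980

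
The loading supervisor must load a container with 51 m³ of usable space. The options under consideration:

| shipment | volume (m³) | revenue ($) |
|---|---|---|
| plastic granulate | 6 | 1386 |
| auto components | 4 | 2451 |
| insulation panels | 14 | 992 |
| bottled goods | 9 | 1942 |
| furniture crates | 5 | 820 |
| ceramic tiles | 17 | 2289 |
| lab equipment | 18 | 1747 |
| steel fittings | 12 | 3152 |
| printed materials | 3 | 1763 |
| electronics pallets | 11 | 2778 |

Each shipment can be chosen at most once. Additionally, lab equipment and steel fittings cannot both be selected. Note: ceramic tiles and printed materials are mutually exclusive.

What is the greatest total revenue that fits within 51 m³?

Plastic granulate + auto components + bottled goods + furniture crates + steel fittings + printed materials + electronics pallets uses 50 of the 51 m³ and totals 14292.
An exhaustive check of the 1024 subsets confirms 14292.

14292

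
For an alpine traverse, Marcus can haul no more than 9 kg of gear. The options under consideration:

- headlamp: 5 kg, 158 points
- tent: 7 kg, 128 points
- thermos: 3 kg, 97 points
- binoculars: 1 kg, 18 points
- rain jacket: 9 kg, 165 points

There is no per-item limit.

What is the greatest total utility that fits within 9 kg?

291

Density check — thermos 32.33, headlamp 31.60, rain jacket 18.33 are the best per kg.
Best packing: 3×thermos — 9 kg, 291 total.
Nothing else within 9 kg beats 291.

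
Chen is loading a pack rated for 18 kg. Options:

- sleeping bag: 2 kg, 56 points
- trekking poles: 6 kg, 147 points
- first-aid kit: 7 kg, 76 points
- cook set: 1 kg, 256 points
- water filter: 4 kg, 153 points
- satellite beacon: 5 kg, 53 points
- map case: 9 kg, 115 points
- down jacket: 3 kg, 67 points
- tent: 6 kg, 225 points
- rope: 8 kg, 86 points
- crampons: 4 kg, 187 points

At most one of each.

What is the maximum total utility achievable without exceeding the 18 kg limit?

888

Filling by ratio: sleeping bag + cook set + water filter + tent + crampons for 877, with 1 kg left unused.
The 2 kg tied up in sleeping bag is better spent on down jacket — total rises to 888 (18 kg).
Runner-up sleeping bag + cook set + water filter + tent + crampons tops out at 877.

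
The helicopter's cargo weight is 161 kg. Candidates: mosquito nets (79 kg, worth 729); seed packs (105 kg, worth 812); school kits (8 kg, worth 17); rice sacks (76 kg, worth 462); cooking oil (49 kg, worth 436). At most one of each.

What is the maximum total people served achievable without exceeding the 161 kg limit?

Filling by ratio: mosquito nets + school kits + cooking oil for 1182, with 25 kg left unused.
The 87 kg tied up in mosquito nets and school kits is better spent on seed packs — total rises to 1248 (154 kg).
No other feasible combination exceeds 1248.

1248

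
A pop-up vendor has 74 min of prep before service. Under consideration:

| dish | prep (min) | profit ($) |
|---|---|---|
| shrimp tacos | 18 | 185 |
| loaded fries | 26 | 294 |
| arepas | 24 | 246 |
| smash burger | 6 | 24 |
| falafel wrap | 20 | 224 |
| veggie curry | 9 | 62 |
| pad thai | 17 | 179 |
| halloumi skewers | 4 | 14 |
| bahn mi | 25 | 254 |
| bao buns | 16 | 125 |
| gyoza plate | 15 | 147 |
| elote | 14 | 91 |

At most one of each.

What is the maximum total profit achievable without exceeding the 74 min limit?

778

A density-first pass picks loaded fries + falafel wrap + veggie curry + pad thai — 759 at 72 min.
Dropping veggie curry and pad thai frees 26 min; slotting in arepas + halloumi skewers (28 min) lifts the total to 778 at 74 min.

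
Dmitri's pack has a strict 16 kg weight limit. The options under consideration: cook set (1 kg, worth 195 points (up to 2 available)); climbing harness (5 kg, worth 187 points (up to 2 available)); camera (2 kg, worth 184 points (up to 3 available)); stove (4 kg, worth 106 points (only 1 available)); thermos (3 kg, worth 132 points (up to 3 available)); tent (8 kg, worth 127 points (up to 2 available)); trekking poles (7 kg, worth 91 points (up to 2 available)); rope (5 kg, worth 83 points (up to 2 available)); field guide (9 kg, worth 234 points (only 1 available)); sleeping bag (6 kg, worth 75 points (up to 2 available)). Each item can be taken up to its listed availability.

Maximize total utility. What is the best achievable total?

1261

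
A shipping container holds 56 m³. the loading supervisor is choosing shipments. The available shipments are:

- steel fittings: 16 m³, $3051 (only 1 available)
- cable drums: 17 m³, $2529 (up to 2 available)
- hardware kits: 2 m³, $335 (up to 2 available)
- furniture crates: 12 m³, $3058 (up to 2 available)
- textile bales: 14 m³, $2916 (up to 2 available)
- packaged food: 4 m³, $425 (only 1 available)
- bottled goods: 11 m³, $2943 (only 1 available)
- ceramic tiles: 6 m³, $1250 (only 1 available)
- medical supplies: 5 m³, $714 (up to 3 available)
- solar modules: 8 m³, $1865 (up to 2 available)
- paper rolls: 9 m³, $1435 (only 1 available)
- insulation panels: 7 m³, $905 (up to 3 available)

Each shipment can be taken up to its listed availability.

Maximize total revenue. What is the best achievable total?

Taking the top-ratio shipments first gives 2×hardware kits + 2×furniture crates + bottled goods + 2×solar modules for 13459 (55 m³).
The 4 m³ tied up in 2×hardware kits is better spent on medical supplies — total rises to 13503 (56 m³).
Every other selection either busts 56 m³ or exceeds an availability limit or fails to beat 13503.

13503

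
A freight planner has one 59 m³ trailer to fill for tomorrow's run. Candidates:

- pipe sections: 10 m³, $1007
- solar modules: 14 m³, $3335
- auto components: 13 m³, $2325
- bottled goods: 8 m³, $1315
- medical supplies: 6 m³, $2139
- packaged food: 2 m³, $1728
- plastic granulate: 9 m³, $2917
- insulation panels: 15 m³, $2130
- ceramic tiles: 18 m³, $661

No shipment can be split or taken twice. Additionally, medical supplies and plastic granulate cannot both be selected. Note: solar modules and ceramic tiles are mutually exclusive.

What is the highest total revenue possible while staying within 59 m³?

12972

Solar modules + auto components + bottled goods + medical supplies + packaged food + insulation panels uses 58 of the 59 m³ and totals 12972.
Next best is pipe sections + solar modules + auto components + bottled goods + packaged food + plastic granulate at 12627 (56 m³) — short by 345.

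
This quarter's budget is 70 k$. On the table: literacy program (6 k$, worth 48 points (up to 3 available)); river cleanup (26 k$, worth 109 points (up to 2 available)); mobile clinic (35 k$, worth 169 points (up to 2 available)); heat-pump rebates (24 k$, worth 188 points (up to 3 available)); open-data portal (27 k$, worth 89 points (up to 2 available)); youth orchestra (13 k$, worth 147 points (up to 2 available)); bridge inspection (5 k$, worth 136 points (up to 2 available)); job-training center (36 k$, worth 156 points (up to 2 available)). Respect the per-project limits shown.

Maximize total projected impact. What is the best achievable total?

802

By projected impact per k$: bridge inspection 27.20, youth orchestra 11.31, literacy program 8.00, heat-pump rebates 7.83 lead.
Taking the top-ratio projects first gives 3×literacy program + 2×youth orchestra + 2×bridge inspection for 710 (54 k$).
The 12 k$ tied up in 2×literacy program is better spent on heat-pump rebates — total rises to 802 (66 k$).
No other feasible combination exceeds 802.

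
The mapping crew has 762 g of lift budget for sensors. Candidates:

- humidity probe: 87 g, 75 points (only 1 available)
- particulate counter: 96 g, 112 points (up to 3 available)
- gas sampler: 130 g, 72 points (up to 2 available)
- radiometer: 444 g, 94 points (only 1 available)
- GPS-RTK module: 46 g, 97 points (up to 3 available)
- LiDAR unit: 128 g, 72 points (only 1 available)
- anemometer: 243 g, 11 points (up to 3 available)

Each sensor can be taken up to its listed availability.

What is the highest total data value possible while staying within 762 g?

774

Density check — GPS-RTK module 2.11, particulate counter 1.17, humidity probe 0.86 are the best per g.
Best packing: humidity probe + 3×particulate counter + 3×GPS-RTK module + LiDAR unit — 641 g, 774 total.
Every other selection either busts 762 g or exceeds an availability limit or fails to beat 774.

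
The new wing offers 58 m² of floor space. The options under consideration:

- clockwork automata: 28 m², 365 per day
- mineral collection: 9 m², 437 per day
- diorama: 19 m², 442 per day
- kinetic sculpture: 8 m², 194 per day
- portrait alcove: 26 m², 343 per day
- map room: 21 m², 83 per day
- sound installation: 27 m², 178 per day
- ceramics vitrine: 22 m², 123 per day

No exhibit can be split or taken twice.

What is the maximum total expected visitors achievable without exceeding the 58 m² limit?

Ranking by ratio (expected visitors/m²): mineral collection 48.56, kinetic sculpture 24.25, diorama 23.26, portrait alcove 13.19.
Greedy by ratio would take mineral collection + diorama + kinetic sculpture + ceramics vitrine: 58 m² used, total 1196.
The 30 m² tied up in kinetic sculpture and ceramics vitrine is better spent on clockwork automata — total rises to 1244 (56 m²).
Nothing else within 58 m² beats 1244.

1244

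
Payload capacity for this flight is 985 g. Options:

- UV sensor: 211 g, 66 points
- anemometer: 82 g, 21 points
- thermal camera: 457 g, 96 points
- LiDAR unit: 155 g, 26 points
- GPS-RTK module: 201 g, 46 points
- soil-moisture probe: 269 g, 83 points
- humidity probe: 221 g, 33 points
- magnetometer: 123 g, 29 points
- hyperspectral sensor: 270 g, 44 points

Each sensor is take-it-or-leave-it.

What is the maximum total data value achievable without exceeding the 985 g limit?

250

Density check — UV sensor 0.31, soil-moisture probe 0.31, anemometer 0.26 are the best per g.
A density-first pass picks UV sensor + anemometer + GPS-RTK module + soil-moisture probe + magnetometer — 245 at 886 g.
Dropping anemometer frees 82 g; slotting in LiDAR unit (155 g) lifts the total to 250 at 959 g.
The closest alternative, UV sensor + anemometer + GPS-RTK module + soil-moisture probe + humidity probe, reaches only 249.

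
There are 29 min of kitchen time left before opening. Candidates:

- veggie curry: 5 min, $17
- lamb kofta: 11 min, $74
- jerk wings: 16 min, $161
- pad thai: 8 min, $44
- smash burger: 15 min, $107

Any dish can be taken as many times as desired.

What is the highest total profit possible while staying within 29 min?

235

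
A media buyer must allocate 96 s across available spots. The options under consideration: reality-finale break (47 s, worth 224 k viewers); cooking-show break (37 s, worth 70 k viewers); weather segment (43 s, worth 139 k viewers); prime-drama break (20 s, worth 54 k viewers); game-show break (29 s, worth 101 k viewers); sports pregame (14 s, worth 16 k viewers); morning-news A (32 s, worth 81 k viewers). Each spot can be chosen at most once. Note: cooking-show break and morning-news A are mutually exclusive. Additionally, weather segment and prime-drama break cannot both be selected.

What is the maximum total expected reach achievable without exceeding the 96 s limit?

379

Ranking by ratio (expected reach/s): reality-finale break 4.77, game-show break 3.48, weather segment 3.23.
Reality-finale break + prime-drama break + game-show break uses 96 of the 96 s and totals 379.
Next best is reality-finale break + weather segment at 363 (90 s) — short by 16.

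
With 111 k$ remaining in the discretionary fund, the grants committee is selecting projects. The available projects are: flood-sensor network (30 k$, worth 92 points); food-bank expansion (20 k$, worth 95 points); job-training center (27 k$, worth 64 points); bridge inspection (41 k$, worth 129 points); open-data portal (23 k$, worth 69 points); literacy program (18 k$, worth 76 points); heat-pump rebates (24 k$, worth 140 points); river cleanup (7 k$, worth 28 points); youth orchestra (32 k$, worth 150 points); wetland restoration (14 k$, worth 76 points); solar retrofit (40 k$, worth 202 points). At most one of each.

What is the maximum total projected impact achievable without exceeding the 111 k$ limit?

568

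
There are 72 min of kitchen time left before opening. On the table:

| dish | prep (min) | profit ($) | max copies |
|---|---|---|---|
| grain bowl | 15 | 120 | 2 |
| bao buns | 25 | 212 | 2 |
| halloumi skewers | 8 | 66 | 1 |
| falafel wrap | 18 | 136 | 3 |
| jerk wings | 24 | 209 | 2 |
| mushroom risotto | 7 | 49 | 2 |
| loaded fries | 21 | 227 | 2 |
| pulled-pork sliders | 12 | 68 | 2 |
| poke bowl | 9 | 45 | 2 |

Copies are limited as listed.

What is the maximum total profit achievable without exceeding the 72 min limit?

694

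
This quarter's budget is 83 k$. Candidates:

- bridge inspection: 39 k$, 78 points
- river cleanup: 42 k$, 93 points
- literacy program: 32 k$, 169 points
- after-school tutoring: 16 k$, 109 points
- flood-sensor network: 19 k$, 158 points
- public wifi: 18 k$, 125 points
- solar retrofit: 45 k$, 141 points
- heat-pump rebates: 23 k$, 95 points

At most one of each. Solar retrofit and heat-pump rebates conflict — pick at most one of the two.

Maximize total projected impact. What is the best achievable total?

487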